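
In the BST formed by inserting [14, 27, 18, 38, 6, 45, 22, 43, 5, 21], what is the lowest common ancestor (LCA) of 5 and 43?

Tree insertion order: [14, 27, 18, 38, 6, 45, 22, 43, 5, 21]
Tree (level-order array): [14, 6, 27, 5, None, 18, 38, None, None, None, 22, None, 45, 21, None, 43]
In a BST, the LCA of p=5, q=43 is the first node v on the
root-to-leaf path with p <= v <= q (go left if both < v, right if both > v).
Walk from root:
  at 14: 5 <= 14 <= 43, this is the LCA
LCA = 14


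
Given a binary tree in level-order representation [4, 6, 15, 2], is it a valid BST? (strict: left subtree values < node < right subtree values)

Level-order array: [4, 6, 15, 2]
Validate using subtree bounds (lo, hi): at each node, require lo < value < hi,
then recurse left with hi=value and right with lo=value.
Preorder trace (stopping at first violation):
  at node 4 with bounds (-inf, +inf): OK
  at node 6 with bounds (-inf, 4): VIOLATION
Node 6 violates its bound: not (-inf < 6 < 4).
Result: Not a valid BST


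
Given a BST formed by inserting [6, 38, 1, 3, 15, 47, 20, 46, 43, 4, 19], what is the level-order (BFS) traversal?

Tree insertion order: [6, 38, 1, 3, 15, 47, 20, 46, 43, 4, 19]
Tree (level-order array): [6, 1, 38, None, 3, 15, 47, None, 4, None, 20, 46, None, None, None, 19, None, 43]
BFS from the root, enqueuing left then right child of each popped node:
  queue [6] -> pop 6, enqueue [1, 38], visited so far: [6]
  queue [1, 38] -> pop 1, enqueue [3], visited so far: [6, 1]
  queue [38, 3] -> pop 38, enqueue [15, 47], visited so far: [6, 1, 38]
  queue [3, 15, 47] -> pop 3, enqueue [4], visited so far: [6, 1, 38, 3]
  queue [15, 47, 4] -> pop 15, enqueue [20], visited so far: [6, 1, 38, 3, 15]
  queue [47, 4, 20] -> pop 47, enqueue [46], visited so far: [6, 1, 38, 3, 15, 47]
  queue [4, 20, 46] -> pop 4, enqueue [none], visited so far: [6, 1, 38, 3, 15, 47, 4]
  queue [20, 46] -> pop 20, enqueue [19], visited so far: [6, 1, 38, 3, 15, 47, 4, 20]
  queue [46, 19] -> pop 46, enqueue [43], visited so far: [6, 1, 38, 3, 15, 47, 4, 20, 46]
  queue [19, 43] -> pop 19, enqueue [none], visited so far: [6, 1, 38, 3, 15, 47, 4, 20, 46, 19]
  queue [43] -> pop 43, enqueue [none], visited so far: [6, 1, 38, 3, 15, 47, 4, 20, 46, 19, 43]
Result: [6, 1, 38, 3, 15, 47, 4, 20, 46, 19, 43]


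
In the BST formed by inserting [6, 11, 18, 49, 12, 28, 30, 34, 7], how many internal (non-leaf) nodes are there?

Tree built from: [6, 11, 18, 49, 12, 28, 30, 34, 7]
Tree (level-order array): [6, None, 11, 7, 18, None, None, 12, 49, None, None, 28, None, None, 30, None, 34]
Rule: An internal node has at least one child.
Per-node child counts:
  node 6: 1 child(ren)
  node 11: 2 child(ren)
  node 7: 0 child(ren)
  node 18: 2 child(ren)
  node 12: 0 child(ren)
  node 49: 1 child(ren)
  node 28: 1 child(ren)
  node 30: 1 child(ren)
  node 34: 0 child(ren)
Matching nodes: [6, 11, 18, 49, 28, 30]
Count of internal (non-leaf) nodes: 6


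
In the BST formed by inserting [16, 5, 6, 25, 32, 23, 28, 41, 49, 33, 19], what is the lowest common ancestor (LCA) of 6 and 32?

Tree insertion order: [16, 5, 6, 25, 32, 23, 28, 41, 49, 33, 19]
Tree (level-order array): [16, 5, 25, None, 6, 23, 32, None, None, 19, None, 28, 41, None, None, None, None, 33, 49]
In a BST, the LCA of p=6, q=32 is the first node v on the
root-to-leaf path with p <= v <= q (go left if both < v, right if both > v).
Walk from root:
  at 16: 6 <= 16 <= 32, this is the LCA
LCA = 16


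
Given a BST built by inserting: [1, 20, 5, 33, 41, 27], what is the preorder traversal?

Tree insertion order: [1, 20, 5, 33, 41, 27]
Tree (level-order array): [1, None, 20, 5, 33, None, None, 27, 41]
Preorder traversal: [1, 20, 5, 33, 27, 41]


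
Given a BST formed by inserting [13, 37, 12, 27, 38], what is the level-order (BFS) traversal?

Tree insertion order: [13, 37, 12, 27, 38]
Tree (level-order array): [13, 12, 37, None, None, 27, 38]
BFS from the root, enqueuing left then right child of each popped node:
  queue [13] -> pop 13, enqueue [12, 37], visited so far: [13]
  queue [12, 37] -> pop 12, enqueue [none], visited so far: [13, 12]
  queue [37] -> pop 37, enqueue [27, 38], visited so far: [13, 12, 37]
  queue [27, 38] -> pop 27, enqueue [none], visited so far: [13, 12, 37, 27]
  queue [38] -> pop 38, enqueue [none], visited so far: [13, 12, 37, 27, 38]
Result: [13, 12, 37, 27, 38]


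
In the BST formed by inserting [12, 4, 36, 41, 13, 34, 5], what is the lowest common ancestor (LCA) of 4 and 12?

Tree insertion order: [12, 4, 36, 41, 13, 34, 5]
Tree (level-order array): [12, 4, 36, None, 5, 13, 41, None, None, None, 34]
In a BST, the LCA of p=4, q=12 is the first node v on the
root-to-leaf path with p <= v <= q (go left if both < v, right if both > v).
Walk from root:
  at 12: 4 <= 12 <= 12, this is the LCA
LCA = 12


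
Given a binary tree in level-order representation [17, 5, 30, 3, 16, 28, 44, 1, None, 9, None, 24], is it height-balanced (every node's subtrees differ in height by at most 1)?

Tree (level-order array): [17, 5, 30, 3, 16, 28, 44, 1, None, 9, None, 24]
Definition: a tree is height-balanced if, at every node, |h(left) - h(right)| <= 1 (empty subtree has height -1).
Bottom-up per-node check:
  node 1: h_left=-1, h_right=-1, diff=0 [OK], height=0
  node 3: h_left=0, h_right=-1, diff=1 [OK], height=1
  node 9: h_left=-1, h_right=-1, diff=0 [OK], height=0
  node 16: h_left=0, h_right=-1, diff=1 [OK], height=1
  node 5: h_left=1, h_right=1, diff=0 [OK], height=2
  node 24: h_left=-1, h_right=-1, diff=0 [OK], height=0
  node 28: h_left=0, h_right=-1, diff=1 [OK], height=1
  node 44: h_left=-1, h_right=-1, diff=0 [OK], height=0
  node 30: h_left=1, h_right=0, diff=1 [OK], height=2
  node 17: h_left=2, h_right=2, diff=0 [OK], height=3
All nodes satisfy the balance condition.
Result: Balanced


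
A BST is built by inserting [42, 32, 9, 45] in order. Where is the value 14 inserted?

Starting tree (level order): [42, 32, 45, 9]
Insertion path: 42 -> 32 -> 9
Result: insert 14 as right child of 9
Final tree (level order): [42, 32, 45, 9, None, None, None, None, 14]


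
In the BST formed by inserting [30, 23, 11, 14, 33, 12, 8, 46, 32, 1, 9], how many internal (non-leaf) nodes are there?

Tree built from: [30, 23, 11, 14, 33, 12, 8, 46, 32, 1, 9]
Tree (level-order array): [30, 23, 33, 11, None, 32, 46, 8, 14, None, None, None, None, 1, 9, 12]
Rule: An internal node has at least one child.
Per-node child counts:
  node 30: 2 child(ren)
  node 23: 1 child(ren)
  node 11: 2 child(ren)
  node 8: 2 child(ren)
  node 1: 0 child(ren)
  node 9: 0 child(ren)
  node 14: 1 child(ren)
  node 12: 0 child(ren)
  node 33: 2 child(ren)
  node 32: 0 child(ren)
  node 46: 0 child(ren)
Matching nodes: [30, 23, 11, 8, 14, 33]
Count of internal (non-leaf) nodes: 6


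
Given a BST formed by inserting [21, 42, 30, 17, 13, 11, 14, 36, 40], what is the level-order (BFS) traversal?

Tree insertion order: [21, 42, 30, 17, 13, 11, 14, 36, 40]
Tree (level-order array): [21, 17, 42, 13, None, 30, None, 11, 14, None, 36, None, None, None, None, None, 40]
BFS from the root, enqueuing left then right child of each popped node:
  queue [21] -> pop 21, enqueue [17, 42], visited so far: [21]
  queue [17, 42] -> pop 17, enqueue [13], visited so far: [21, 17]
  queue [42, 13] -> pop 42, enqueue [30], visited so far: [21, 17, 42]
  queue [13, 30] -> pop 13, enqueue [11, 14], visited so far: [21, 17, 42, 13]
  queue [30, 11, 14] -> pop 30, enqueue [36], visited so far: [21, 17, 42, 13, 30]
  queue [11, 14, 36] -> pop 11, enqueue [none], visited so far: [21, 17, 42, 13, 30, 11]
  queue [14, 36] -> pop 14, enqueue [none], visited so far: [21, 17, 42, 13, 30, 11, 14]
  queue [36] -> pop 36, enqueue [40], visited so far: [21, 17, 42, 13, 30, 11, 14, 36]
  queue [40] -> pop 40, enqueue [none], visited so far: [21, 17, 42, 13, 30, 11, 14, 36, 40]
Result: [21, 17, 42, 13, 30, 11, 14, 36, 40]


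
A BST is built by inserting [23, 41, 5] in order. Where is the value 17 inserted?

Starting tree (level order): [23, 5, 41]
Insertion path: 23 -> 5
Result: insert 17 as right child of 5
Final tree (level order): [23, 5, 41, None, 17]


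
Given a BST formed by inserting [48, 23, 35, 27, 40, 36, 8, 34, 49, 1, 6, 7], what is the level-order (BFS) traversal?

Tree insertion order: [48, 23, 35, 27, 40, 36, 8, 34, 49, 1, 6, 7]
Tree (level-order array): [48, 23, 49, 8, 35, None, None, 1, None, 27, 40, None, 6, None, 34, 36, None, None, 7]
BFS from the root, enqueuing left then right child of each popped node:
  queue [48] -> pop 48, enqueue [23, 49], visited so far: [48]
  queue [23, 49] -> pop 23, enqueue [8, 35], visited so far: [48, 23]
  queue [49, 8, 35] -> pop 49, enqueue [none], visited so far: [48, 23, 49]
  queue [8, 35] -> pop 8, enqueue [1], visited so far: [48, 23, 49, 8]
  queue [35, 1] -> pop 35, enqueue [27, 40], visited so far: [48, 23, 49, 8, 35]
  queue [1, 27, 40] -> pop 1, enqueue [6], visited so far: [48, 23, 49, 8, 35, 1]
  queue [27, 40, 6] -> pop 27, enqueue [34], visited so far: [48, 23, 49, 8, 35, 1, 27]
  queue [40, 6, 34] -> pop 40, enqueue [36], visited so far: [48, 23, 49, 8, 35, 1, 27, 40]
  queue [6, 34, 36] -> pop 6, enqueue [7], visited so far: [48, 23, 49, 8, 35, 1, 27, 40, 6]
  queue [34, 36, 7] -> pop 34, enqueue [none], visited so far: [48, 23, 49, 8, 35, 1, 27, 40, 6, 34]
  queue [36, 7] -> pop 36, enqueue [none], visited so far: [48, 23, 49, 8, 35, 1, 27, 40, 6, 34, 36]
  queue [7] -> pop 7, enqueue [none], visited so far: [48, 23, 49, 8, 35, 1, 27, 40, 6, 34, 36, 7]
Result: [48, 23, 49, 8, 35, 1, 27, 40, 6, 34, 36, 7]


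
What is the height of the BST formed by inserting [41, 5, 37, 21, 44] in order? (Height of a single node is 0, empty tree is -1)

Insertion order: [41, 5, 37, 21, 44]
Tree (level-order array): [41, 5, 44, None, 37, None, None, 21]
Compute height bottom-up (empty subtree = -1):
  height(21) = 1 + max(-1, -1) = 0
  height(37) = 1 + max(0, -1) = 1
  height(5) = 1 + max(-1, 1) = 2
  height(44) = 1 + max(-1, -1) = 0
  height(41) = 1 + max(2, 0) = 3
Height = 3


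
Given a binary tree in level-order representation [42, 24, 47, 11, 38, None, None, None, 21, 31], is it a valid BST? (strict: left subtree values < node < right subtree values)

Level-order array: [42, 24, 47, 11, 38, None, None, None, 21, 31]
Validate using subtree bounds (lo, hi): at each node, require lo < value < hi,
then recurse left with hi=value and right with lo=value.
Preorder trace (stopping at first violation):
  at node 42 with bounds (-inf, +inf): OK
  at node 24 with bounds (-inf, 42): OK
  at node 11 with bounds (-inf, 24): OK
  at node 21 with bounds (11, 24): OK
  at node 38 with bounds (24, 42): OK
  at node 31 with bounds (24, 38): OK
  at node 47 with bounds (42, +inf): OK
No violation found at any node.
Result: Valid BST


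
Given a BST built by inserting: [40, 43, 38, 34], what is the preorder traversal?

Tree insertion order: [40, 43, 38, 34]
Tree (level-order array): [40, 38, 43, 34]
Preorder traversal: [40, 38, 34, 43]


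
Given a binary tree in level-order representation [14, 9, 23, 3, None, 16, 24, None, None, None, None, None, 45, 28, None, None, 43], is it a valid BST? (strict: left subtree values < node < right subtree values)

Level-order array: [14, 9, 23, 3, None, 16, 24, None, None, None, None, None, 45, 28, None, None, 43]
Validate using subtree bounds (lo, hi): at each node, require lo < value < hi,
then recurse left with hi=value and right with lo=value.
Preorder trace (stopping at first violation):
  at node 14 with bounds (-inf, +inf): OK
  at node 9 with bounds (-inf, 14): OK
  at node 3 with bounds (-inf, 9): OK
  at node 23 with bounds (14, +inf): OK
  at node 16 with bounds (14, 23): OK
  at node 24 with bounds (23, +inf): OK
  at node 45 with bounds (24, +inf): OK
  at node 28 with bounds (24, 45): OK
  at node 43 with bounds (28, 45): OK
No violation found at any node.
Result: Valid BST


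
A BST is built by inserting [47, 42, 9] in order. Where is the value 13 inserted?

Starting tree (level order): [47, 42, None, 9]
Insertion path: 47 -> 42 -> 9
Result: insert 13 as right child of 9
Final tree (level order): [47, 42, None, 9, None, None, 13]


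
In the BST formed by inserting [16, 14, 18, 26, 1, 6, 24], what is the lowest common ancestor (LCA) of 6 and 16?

Tree insertion order: [16, 14, 18, 26, 1, 6, 24]
Tree (level-order array): [16, 14, 18, 1, None, None, 26, None, 6, 24]
In a BST, the LCA of p=6, q=16 is the first node v on the
root-to-leaf path with p <= v <= q (go left if both < v, right if both > v).
Walk from root:
  at 16: 6 <= 16 <= 16, this is the LCA
LCA = 16


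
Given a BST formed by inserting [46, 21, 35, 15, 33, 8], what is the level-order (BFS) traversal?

Tree insertion order: [46, 21, 35, 15, 33, 8]
Tree (level-order array): [46, 21, None, 15, 35, 8, None, 33]
BFS from the root, enqueuing left then right child of each popped node:
  queue [46] -> pop 46, enqueue [21], visited so far: [46]
  queue [21] -> pop 21, enqueue [15, 35], visited so far: [46, 21]
  queue [15, 35] -> pop 15, enqueue [8], visited so far: [46, 21, 15]
  queue [35, 8] -> pop 35, enqueue [33], visited so far: [46, 21, 15, 35]
  queue [8, 33] -> pop 8, enqueue [none], visited so far: [46, 21, 15, 35, 8]
  queue [33] -> pop 33, enqueue [none], visited so far: [46, 21, 15, 35, 8, 33]
Result: [46, 21, 15, 35, 8, 33]


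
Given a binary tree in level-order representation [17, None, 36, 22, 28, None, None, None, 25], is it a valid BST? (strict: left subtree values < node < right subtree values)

Level-order array: [17, None, 36, 22, 28, None, None, None, 25]
Validate using subtree bounds (lo, hi): at each node, require lo < value < hi,
then recurse left with hi=value and right with lo=value.
Preorder trace (stopping at first violation):
  at node 17 with bounds (-inf, +inf): OK
  at node 36 with bounds (17, +inf): OK
  at node 22 with bounds (17, 36): OK
  at node 28 with bounds (36, +inf): VIOLATION
Node 28 violates its bound: not (36 < 28 < +inf).
Result: Not a valid BST


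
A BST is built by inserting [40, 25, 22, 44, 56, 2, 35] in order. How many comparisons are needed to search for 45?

Search path for 45: 40 -> 44 -> 56
Found: False
Comparisons: 3


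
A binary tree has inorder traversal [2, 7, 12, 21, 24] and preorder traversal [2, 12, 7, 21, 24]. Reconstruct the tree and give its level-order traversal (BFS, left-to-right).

Inorder:  [2, 7, 12, 21, 24]
Preorder: [2, 12, 7, 21, 24]
Algorithm: preorder visits root first, so consume preorder in order;
for each root, split the current inorder slice at that value into
left-subtree inorder and right-subtree inorder, then recurse.
Recursive splits:
  root=2; inorder splits into left=[], right=[7, 12, 21, 24]
  root=12; inorder splits into left=[7], right=[21, 24]
  root=7; inorder splits into left=[], right=[]
  root=21; inorder splits into left=[], right=[24]
  root=24; inorder splits into left=[], right=[]
Reconstructed level-order: [2, 12, 7, 21, 24]


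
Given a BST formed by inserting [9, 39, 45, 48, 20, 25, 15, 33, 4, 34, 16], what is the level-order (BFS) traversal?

Tree insertion order: [9, 39, 45, 48, 20, 25, 15, 33, 4, 34, 16]
Tree (level-order array): [9, 4, 39, None, None, 20, 45, 15, 25, None, 48, None, 16, None, 33, None, None, None, None, None, 34]
BFS from the root, enqueuing left then right child of each popped node:
  queue [9] -> pop 9, enqueue [4, 39], visited so far: [9]
  queue [4, 39] -> pop 4, enqueue [none], visited so far: [9, 4]
  queue [39] -> pop 39, enqueue [20, 45], visited so far: [9, 4, 39]
  queue [20, 45] -> pop 20, enqueue [15, 25], visited so far: [9, 4, 39, 20]
  queue [45, 15, 25] -> pop 45, enqueue [48], visited so far: [9, 4, 39, 20, 45]
  queue [15, 25, 48] -> pop 15, enqueue [16], visited so far: [9, 4, 39, 20, 45, 15]
  queue [25, 48, 16] -> pop 25, enqueue [33], visited so far: [9, 4, 39, 20, 45, 15, 25]
  queue [48, 16, 33] -> pop 48, enqueue [none], visited so far: [9, 4, 39, 20, 45, 15, 25, 48]
  queue [16, 33] -> pop 16, enqueue [none], visited so far: [9, 4, 39, 20, 45, 15, 25, 48, 16]
  queue [33] -> pop 33, enqueue [34], visited so far: [9, 4, 39, 20, 45, 15, 25, 48, 16, 33]
  queue [34] -> pop 34, enqueue [none], visited so far: [9, 4, 39, 20, 45, 15, 25, 48, 16, 33, 34]
Result: [9, 4, 39, 20, 45, 15, 25, 48, 16, 33, 34]


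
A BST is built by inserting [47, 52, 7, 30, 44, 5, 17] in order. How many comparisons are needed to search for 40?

Search path for 40: 47 -> 7 -> 30 -> 44
Found: False
Comparisons: 4


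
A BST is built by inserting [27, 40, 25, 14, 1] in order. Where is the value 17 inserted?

Starting tree (level order): [27, 25, 40, 14, None, None, None, 1]
Insertion path: 27 -> 25 -> 14
Result: insert 17 as right child of 14
Final tree (level order): [27, 25, 40, 14, None, None, None, 1, 17]


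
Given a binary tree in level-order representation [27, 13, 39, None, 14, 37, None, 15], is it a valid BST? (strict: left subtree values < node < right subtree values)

Level-order array: [27, 13, 39, None, 14, 37, None, 15]
Validate using subtree bounds (lo, hi): at each node, require lo < value < hi,
then recurse left with hi=value and right with lo=value.
Preorder trace (stopping at first violation):
  at node 27 with bounds (-inf, +inf): OK
  at node 13 with bounds (-inf, 27): OK
  at node 14 with bounds (13, 27): OK
  at node 15 with bounds (13, 14): VIOLATION
Node 15 violates its bound: not (13 < 15 < 14).
Result: Not a valid BST


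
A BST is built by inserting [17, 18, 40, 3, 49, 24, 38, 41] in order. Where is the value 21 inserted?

Starting tree (level order): [17, 3, 18, None, None, None, 40, 24, 49, None, 38, 41]
Insertion path: 17 -> 18 -> 40 -> 24
Result: insert 21 as left child of 24
Final tree (level order): [17, 3, 18, None, None, None, 40, 24, 49, 21, 38, 41]


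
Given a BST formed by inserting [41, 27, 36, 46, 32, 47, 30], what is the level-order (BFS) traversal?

Tree insertion order: [41, 27, 36, 46, 32, 47, 30]
Tree (level-order array): [41, 27, 46, None, 36, None, 47, 32, None, None, None, 30]
BFS from the root, enqueuing left then right child of each popped node:
  queue [41] -> pop 41, enqueue [27, 46], visited so far: [41]
  queue [27, 46] -> pop 27, enqueue [36], visited so far: [41, 27]
  queue [46, 36] -> pop 46, enqueue [47], visited so far: [41, 27, 46]
  queue [36, 47] -> pop 36, enqueue [32], visited so far: [41, 27, 46, 36]
  queue [47, 32] -> pop 47, enqueue [none], visited so far: [41, 27, 46, 36, 47]
  queue [32] -> pop 32, enqueue [30], visited so far: [41, 27, 46, 36, 47, 32]
  queue [30] -> pop 30, enqueue [none], visited so far: [41, 27, 46, 36, 47, 32, 30]
Result: [41, 27, 46, 36, 47, 32, 30]


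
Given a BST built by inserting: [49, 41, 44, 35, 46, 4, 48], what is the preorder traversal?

Tree insertion order: [49, 41, 44, 35, 46, 4, 48]
Tree (level-order array): [49, 41, None, 35, 44, 4, None, None, 46, None, None, None, 48]
Preorder traversal: [49, 41, 35, 4, 44, 46, 48]


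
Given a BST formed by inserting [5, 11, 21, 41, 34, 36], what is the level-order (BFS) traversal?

Tree insertion order: [5, 11, 21, 41, 34, 36]
Tree (level-order array): [5, None, 11, None, 21, None, 41, 34, None, None, 36]
BFS from the root, enqueuing left then right child of each popped node:
  queue [5] -> pop 5, enqueue [11], visited so far: [5]
  queue [11] -> pop 11, enqueue [21], visited so far: [5, 11]
  queue [21] -> pop 21, enqueue [41], visited so far: [5, 11, 21]
  queue [41] -> pop 41, enqueue [34], visited so far: [5, 11, 21, 41]
  queue [34] -> pop 34, enqueue [36], visited so far: [5, 11, 21, 41, 34]
  queue [36] -> pop 36, enqueue [none], visited so far: [5, 11, 21, 41, 34, 36]
Result: [5, 11, 21, 41, 34, 36]


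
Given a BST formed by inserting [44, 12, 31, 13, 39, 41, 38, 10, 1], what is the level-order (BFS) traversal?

Tree insertion order: [44, 12, 31, 13, 39, 41, 38, 10, 1]
Tree (level-order array): [44, 12, None, 10, 31, 1, None, 13, 39, None, None, None, None, 38, 41]
BFS from the root, enqueuing left then right child of each popped node:
  queue [44] -> pop 44, enqueue [12], visited so far: [44]
  queue [12] -> pop 12, enqueue [10, 31], visited so far: [44, 12]
  queue [10, 31] -> pop 10, enqueue [1], visited so far: [44, 12, 10]
  queue [31, 1] -> pop 31, enqueue [13, 39], visited so far: [44, 12, 10, 31]
  queue [1, 13, 39] -> pop 1, enqueue [none], visited so far: [44, 12, 10, 31, 1]
  queue [13, 39] -> pop 13, enqueue [none], visited so far: [44, 12, 10, 31, 1, 13]
  queue [39] -> pop 39, enqueue [38, 41], visited so far: [44, 12, 10, 31, 1, 13, 39]
  queue [38, 41] -> pop 38, enqueue [none], visited so far: [44, 12, 10, 31, 1, 13, 39, 38]
  queue [41] -> pop 41, enqueue [none], visited so far: [44, 12, 10, 31, 1, 13, 39, 38, 41]
Result: [44, 12, 10, 31, 1, 13, 39, 38, 41]


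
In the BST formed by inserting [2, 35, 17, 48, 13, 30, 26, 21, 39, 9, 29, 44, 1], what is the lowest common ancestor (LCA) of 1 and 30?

Tree insertion order: [2, 35, 17, 48, 13, 30, 26, 21, 39, 9, 29, 44, 1]
Tree (level-order array): [2, 1, 35, None, None, 17, 48, 13, 30, 39, None, 9, None, 26, None, None, 44, None, None, 21, 29]
In a BST, the LCA of p=1, q=30 is the first node v on the
root-to-leaf path with p <= v <= q (go left if both < v, right if both > v).
Walk from root:
  at 2: 1 <= 2 <= 30, this is the LCA
LCA = 2


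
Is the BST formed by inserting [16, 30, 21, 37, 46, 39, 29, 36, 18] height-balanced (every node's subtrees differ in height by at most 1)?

Tree (level-order array): [16, None, 30, 21, 37, 18, 29, 36, 46, None, None, None, None, None, None, 39]
Definition: a tree is height-balanced if, at every node, |h(left) - h(right)| <= 1 (empty subtree has height -1).
Bottom-up per-node check:
  node 18: h_left=-1, h_right=-1, diff=0 [OK], height=0
  node 29: h_left=-1, h_right=-1, diff=0 [OK], height=0
  node 21: h_left=0, h_right=0, diff=0 [OK], height=1
  node 36: h_left=-1, h_right=-1, diff=0 [OK], height=0
  node 39: h_left=-1, h_right=-1, diff=0 [OK], height=0
  node 46: h_left=0, h_right=-1, diff=1 [OK], height=1
  node 37: h_left=0, h_right=1, diff=1 [OK], height=2
  node 30: h_left=1, h_right=2, diff=1 [OK], height=3
  node 16: h_left=-1, h_right=3, diff=4 [FAIL (|-1-3|=4 > 1)], height=4
Node 16 violates the condition: |-1 - 3| = 4 > 1.
Result: Not balanced


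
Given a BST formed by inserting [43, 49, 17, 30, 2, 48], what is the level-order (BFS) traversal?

Tree insertion order: [43, 49, 17, 30, 2, 48]
Tree (level-order array): [43, 17, 49, 2, 30, 48]
BFS from the root, enqueuing left then right child of each popped node:
  queue [43] -> pop 43, enqueue [17, 49], visited so far: [43]
  queue [17, 49] -> pop 17, enqueue [2, 30], visited so far: [43, 17]
  queue [49, 2, 30] -> pop 49, enqueue [48], visited so far: [43, 17, 49]
  queue [2, 30, 48] -> pop 2, enqueue [none], visited so far: [43, 17, 49, 2]
  queue [30, 48] -> pop 30, enqueue [none], visited so far: [43, 17, 49, 2, 30]
  queue [48] -> pop 48, enqueue [none], visited so far: [43, 17, 49, 2, 30, 48]
Result: [43, 17, 49, 2, 30, 48]


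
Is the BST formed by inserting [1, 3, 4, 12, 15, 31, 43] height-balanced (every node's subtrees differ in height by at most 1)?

Tree (level-order array): [1, None, 3, None, 4, None, 12, None, 15, None, 31, None, 43]
Definition: a tree is height-balanced if, at every node, |h(left) - h(right)| <= 1 (empty subtree has height -1).
Bottom-up per-node check:
  node 43: h_left=-1, h_right=-1, diff=0 [OK], height=0
  node 31: h_left=-1, h_right=0, diff=1 [OK], height=1
  node 15: h_left=-1, h_right=1, diff=2 [FAIL (|-1-1|=2 > 1)], height=2
  node 12: h_left=-1, h_right=2, diff=3 [FAIL (|-1-2|=3 > 1)], height=3
  node 4: h_left=-1, h_right=3, diff=4 [FAIL (|-1-3|=4 > 1)], height=4
  node 3: h_left=-1, h_right=4, diff=5 [FAIL (|-1-4|=5 > 1)], height=5
  node 1: h_left=-1, h_right=5, diff=6 [FAIL (|-1-5|=6 > 1)], height=6
Node 15 violates the condition: |-1 - 1| = 2 > 1.
Result: Not balanced


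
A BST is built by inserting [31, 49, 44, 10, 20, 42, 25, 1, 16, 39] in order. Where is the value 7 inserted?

Starting tree (level order): [31, 10, 49, 1, 20, 44, None, None, None, 16, 25, 42, None, None, None, None, None, 39]
Insertion path: 31 -> 10 -> 1
Result: insert 7 as right child of 1
Final tree (level order): [31, 10, 49, 1, 20, 44, None, None, 7, 16, 25, 42, None, None, None, None, None, None, None, 39]


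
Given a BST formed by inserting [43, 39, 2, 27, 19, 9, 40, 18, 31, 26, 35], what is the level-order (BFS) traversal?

Tree insertion order: [43, 39, 2, 27, 19, 9, 40, 18, 31, 26, 35]
Tree (level-order array): [43, 39, None, 2, 40, None, 27, None, None, 19, 31, 9, 26, None, 35, None, 18]
BFS from the root, enqueuing left then right child of each popped node:
  queue [43] -> pop 43, enqueue [39], visited so far: [43]
  queue [39] -> pop 39, enqueue [2, 40], visited so far: [43, 39]
  queue [2, 40] -> pop 2, enqueue [27], visited so far: [43, 39, 2]
  queue [40, 27] -> pop 40, enqueue [none], visited so far: [43, 39, 2, 40]
  queue [27] -> pop 27, enqueue [19, 31], visited so far: [43, 39, 2, 40, 27]
  queue [19, 31] -> pop 19, enqueue [9, 26], visited so far: [43, 39, 2, 40, 27, 19]
  queue [31, 9, 26] -> pop 31, enqueue [35], visited so far: [43, 39, 2, 40, 27, 19, 31]
  queue [9, 26, 35] -> pop 9, enqueue [18], visited so far: [43, 39, 2, 40, 27, 19, 31, 9]
  queue [26, 35, 18] -> pop 26, enqueue [none], visited so far: [43, 39, 2, 40, 27, 19, 31, 9, 26]
  queue [35, 18] -> pop 35, enqueue [none], visited so far: [43, 39, 2, 40, 27, 19, 31, 9, 26, 35]
  queue [18] -> pop 18, enqueue [none], visited so far: [43, 39, 2, 40, 27, 19, 31, 9, 26, 35, 18]
Result: [43, 39, 2, 40, 27, 19, 31, 9, 26, 35, 18]


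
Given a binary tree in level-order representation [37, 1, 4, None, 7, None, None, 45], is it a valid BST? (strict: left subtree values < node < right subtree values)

Level-order array: [37, 1, 4, None, 7, None, None, 45]
Validate using subtree bounds (lo, hi): at each node, require lo < value < hi,
then recurse left with hi=value and right with lo=value.
Preorder trace (stopping at first violation):
  at node 37 with bounds (-inf, +inf): OK
  at node 1 with bounds (-inf, 37): OK
  at node 7 with bounds (1, 37): OK
  at node 45 with bounds (1, 7): VIOLATION
Node 45 violates its bound: not (1 < 45 < 7).
Result: Not a valid BST


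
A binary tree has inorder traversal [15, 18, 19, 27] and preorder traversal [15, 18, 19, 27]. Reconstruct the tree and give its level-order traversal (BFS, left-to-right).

Inorder:  [15, 18, 19, 27]
Preorder: [15, 18, 19, 27]
Algorithm: preorder visits root first, so consume preorder in order;
for each root, split the current inorder slice at that value into
left-subtree inorder and right-subtree inorder, then recurse.
Recursive splits:
  root=15; inorder splits into left=[], right=[18, 19, 27]
  root=18; inorder splits into left=[], right=[19, 27]
  root=19; inorder splits into left=[], right=[27]
  root=27; inorder splits into left=[], right=[]
Reconstructed level-order: [15, 18, 19, 27]


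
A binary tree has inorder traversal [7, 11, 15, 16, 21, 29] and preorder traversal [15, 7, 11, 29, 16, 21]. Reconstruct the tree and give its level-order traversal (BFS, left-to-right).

Inorder:  [7, 11, 15, 16, 21, 29]
Preorder: [15, 7, 11, 29, 16, 21]
Algorithm: preorder visits root first, so consume preorder in order;
for each root, split the current inorder slice at that value into
left-subtree inorder and right-subtree inorder, then recurse.
Recursive splits:
  root=15; inorder splits into left=[7, 11], right=[16, 21, 29]
  root=7; inorder splits into left=[], right=[11]
  root=11; inorder splits into left=[], right=[]
  root=29; inorder splits into left=[16, 21], right=[]
  root=16; inorder splits into left=[], right=[21]
  root=21; inorder splits into left=[], right=[]
Reconstructed level-order: [15, 7, 29, 11, 16, 21]


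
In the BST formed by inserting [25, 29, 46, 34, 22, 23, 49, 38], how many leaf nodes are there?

Tree built from: [25, 29, 46, 34, 22, 23, 49, 38]
Tree (level-order array): [25, 22, 29, None, 23, None, 46, None, None, 34, 49, None, 38]
Rule: A leaf has 0 children.
Per-node child counts:
  node 25: 2 child(ren)
  node 22: 1 child(ren)
  node 23: 0 child(ren)
  node 29: 1 child(ren)
  node 46: 2 child(ren)
  node 34: 1 child(ren)
  node 38: 0 child(ren)
  node 49: 0 child(ren)
Matching nodes: [23, 38, 49]
Count of leaf nodes: 3


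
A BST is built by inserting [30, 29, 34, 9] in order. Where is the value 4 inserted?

Starting tree (level order): [30, 29, 34, 9]
Insertion path: 30 -> 29 -> 9
Result: insert 4 as left child of 9
Final tree (level order): [30, 29, 34, 9, None, None, None, 4]


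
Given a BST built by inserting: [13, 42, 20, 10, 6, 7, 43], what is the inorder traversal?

Tree insertion order: [13, 42, 20, 10, 6, 7, 43]
Tree (level-order array): [13, 10, 42, 6, None, 20, 43, None, 7]
Inorder traversal: [6, 7, 10, 13, 20, 42, 43]


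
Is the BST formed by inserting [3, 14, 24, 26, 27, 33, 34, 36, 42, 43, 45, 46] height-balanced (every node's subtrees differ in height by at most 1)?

Tree (level-order array): [3, None, 14, None, 24, None, 26, None, 27, None, 33, None, 34, None, 36, None, 42, None, 43, None, 45, None, 46]
Definition: a tree is height-balanced if, at every node, |h(left) - h(right)| <= 1 (empty subtree has height -1).
Bottom-up per-node check:
  node 46: h_left=-1, h_right=-1, diff=0 [OK], height=0
  node 45: h_left=-1, h_right=0, diff=1 [OK], height=1
  node 43: h_left=-1, h_right=1, diff=2 [FAIL (|-1-1|=2 > 1)], height=2
  node 42: h_left=-1, h_right=2, diff=3 [FAIL (|-1-2|=3 > 1)], height=3
  node 36: h_left=-1, h_right=3, diff=4 [FAIL (|-1-3|=4 > 1)], height=4
  node 34: h_left=-1, h_right=4, diff=5 [FAIL (|-1-4|=5 > 1)], height=5
  node 33: h_left=-1, h_right=5, diff=6 [FAIL (|-1-5|=6 > 1)], height=6
  node 27: h_left=-1, h_right=6, diff=7 [FAIL (|-1-6|=7 > 1)], height=7
  node 26: h_left=-1, h_right=7, diff=8 [FAIL (|-1-7|=8 > 1)], height=8
  node 24: h_left=-1, h_right=8, diff=9 [FAIL (|-1-8|=9 > 1)], height=9
  node 14: h_left=-1, h_right=9, diff=10 [FAIL (|-1-9|=10 > 1)], height=10
  node 3: h_left=-1, h_right=10, diff=11 [FAIL (|-1-10|=11 > 1)], height=11
Node 43 violates the condition: |-1 - 1| = 2 > 1.
Result: Not balanced


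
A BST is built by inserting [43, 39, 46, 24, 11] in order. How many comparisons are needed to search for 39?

Search path for 39: 43 -> 39
Found: True
Comparisons: 2


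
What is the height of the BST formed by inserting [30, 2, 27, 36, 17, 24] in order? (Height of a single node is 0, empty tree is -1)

Insertion order: [30, 2, 27, 36, 17, 24]
Tree (level-order array): [30, 2, 36, None, 27, None, None, 17, None, None, 24]
Compute height bottom-up (empty subtree = -1):
  height(24) = 1 + max(-1, -1) = 0
  height(17) = 1 + max(-1, 0) = 1
  height(27) = 1 + max(1, -1) = 2
  height(2) = 1 + max(-1, 2) = 3
  height(36) = 1 + max(-1, -1) = 0
  height(30) = 1 + max(3, 0) = 4
Height = 4


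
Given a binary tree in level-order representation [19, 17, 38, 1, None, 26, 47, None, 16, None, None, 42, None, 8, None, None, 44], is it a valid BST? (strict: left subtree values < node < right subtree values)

Level-order array: [19, 17, 38, 1, None, 26, 47, None, 16, None, None, 42, None, 8, None, None, 44]
Validate using subtree bounds (lo, hi): at each node, require lo < value < hi,
then recurse left with hi=value and right with lo=value.
Preorder trace (stopping at first violation):
  at node 19 with bounds (-inf, +inf): OK
  at node 17 with bounds (-inf, 19): OK
  at node 1 with bounds (-inf, 17): OK
  at node 16 with bounds (1, 17): OK
  at node 8 with bounds (1, 16): OK
  at node 38 with bounds (19, +inf): OK
  at node 26 with bounds (19, 38): OK
  at node 47 with bounds (38, +inf): OK
  at node 42 with bounds (38, 47): OK
  at node 44 with bounds (42, 47): OK
No violation found at any node.
Result: Valid BST


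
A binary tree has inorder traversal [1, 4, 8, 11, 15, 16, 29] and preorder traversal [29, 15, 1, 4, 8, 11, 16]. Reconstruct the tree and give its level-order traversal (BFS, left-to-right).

Inorder:  [1, 4, 8, 11, 15, 16, 29]
Preorder: [29, 15, 1, 4, 8, 11, 16]
Algorithm: preorder visits root first, so consume preorder in order;
for each root, split the current inorder slice at that value into
left-subtree inorder and right-subtree inorder, then recurse.
Recursive splits:
  root=29; inorder splits into left=[1, 4, 8, 11, 15, 16], right=[]
  root=15; inorder splits into left=[1, 4, 8, 11], right=[16]
  root=1; inorder splits into left=[], right=[4, 8, 11]
  root=4; inorder splits into left=[], right=[8, 11]
  root=8; inorder splits into left=[], right=[11]
  root=11; inorder splits into left=[], right=[]
  root=16; inorder splits into left=[], right=[]
Reconstructed level-order: [29, 15, 1, 16, 4, 8, 11]


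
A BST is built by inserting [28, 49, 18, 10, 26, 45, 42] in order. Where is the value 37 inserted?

Starting tree (level order): [28, 18, 49, 10, 26, 45, None, None, None, None, None, 42]
Insertion path: 28 -> 49 -> 45 -> 42
Result: insert 37 as left child of 42
Final tree (level order): [28, 18, 49, 10, 26, 45, None, None, None, None, None, 42, None, 37]


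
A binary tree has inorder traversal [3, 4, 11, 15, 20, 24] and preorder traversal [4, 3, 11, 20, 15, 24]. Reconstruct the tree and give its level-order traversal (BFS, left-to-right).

Inorder:  [3, 4, 11, 15, 20, 24]
Preorder: [4, 3, 11, 20, 15, 24]
Algorithm: preorder visits root first, so consume preorder in order;
for each root, split the current inorder slice at that value into
left-subtree inorder and right-subtree inorder, then recurse.
Recursive splits:
  root=4; inorder splits into left=[3], right=[11, 15, 20, 24]
  root=3; inorder splits into left=[], right=[]
  root=11; inorder splits into left=[], right=[15, 20, 24]
  root=20; inorder splits into left=[15], right=[24]
  root=15; inorder splits into left=[], right=[]
  root=24; inorder splits into left=[], right=[]
Reconstructed level-order: [4, 3, 11, 20, 15, 24]


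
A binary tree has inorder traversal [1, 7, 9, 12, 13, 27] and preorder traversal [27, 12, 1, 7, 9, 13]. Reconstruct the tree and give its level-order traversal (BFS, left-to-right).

Inorder:  [1, 7, 9, 12, 13, 27]
Preorder: [27, 12, 1, 7, 9, 13]
Algorithm: preorder visits root first, so consume preorder in order;
for each root, split the current inorder slice at that value into
left-subtree inorder and right-subtree inorder, then recurse.
Recursive splits:
  root=27; inorder splits into left=[1, 7, 9, 12, 13], right=[]
  root=12; inorder splits into left=[1, 7, 9], right=[13]
  root=1; inorder splits into left=[], right=[7, 9]
  root=7; inorder splits into left=[], right=[9]
  root=9; inorder splits into left=[], right=[]
  root=13; inorder splits into left=[], right=[]
Reconstructed level-order: [27, 12, 1, 13, 7, 9]


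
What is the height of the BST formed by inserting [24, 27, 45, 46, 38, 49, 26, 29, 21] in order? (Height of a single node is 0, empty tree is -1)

Insertion order: [24, 27, 45, 46, 38, 49, 26, 29, 21]
Tree (level-order array): [24, 21, 27, None, None, 26, 45, None, None, 38, 46, 29, None, None, 49]
Compute height bottom-up (empty subtree = -1):
  height(21) = 1 + max(-1, -1) = 0
  height(26) = 1 + max(-1, -1) = 0
  height(29) = 1 + max(-1, -1) = 0
  height(38) = 1 + max(0, -1) = 1
  height(49) = 1 + max(-1, -1) = 0
  height(46) = 1 + max(-1, 0) = 1
  height(45) = 1 + max(1, 1) = 2
  height(27) = 1 + max(0, 2) = 3
  height(24) = 1 + max(0, 3) = 4
Height = 4


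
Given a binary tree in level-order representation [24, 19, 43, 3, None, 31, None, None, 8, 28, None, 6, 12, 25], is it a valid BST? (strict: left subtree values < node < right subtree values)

Level-order array: [24, 19, 43, 3, None, 31, None, None, 8, 28, None, 6, 12, 25]
Validate using subtree bounds (lo, hi): at each node, require lo < value < hi,
then recurse left with hi=value and right with lo=value.
Preorder trace (stopping at first violation):
  at node 24 with bounds (-inf, +inf): OK
  at node 19 with bounds (-inf, 24): OK
  at node 3 with bounds (-inf, 19): OK
  at node 8 with bounds (3, 19): OK
  at node 6 with bounds (3, 8): OK
  at node 12 with bounds (8, 19): OK
  at node 43 with bounds (24, +inf): OK
  at node 31 with bounds (24, 43): OK
  at node 28 with bounds (24, 31): OK
  at node 25 with bounds (24, 28): OK
No violation found at any node.
Result: Valid BST


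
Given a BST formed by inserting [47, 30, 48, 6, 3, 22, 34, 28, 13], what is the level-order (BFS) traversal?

Tree insertion order: [47, 30, 48, 6, 3, 22, 34, 28, 13]
Tree (level-order array): [47, 30, 48, 6, 34, None, None, 3, 22, None, None, None, None, 13, 28]
BFS from the root, enqueuing left then right child of each popped node:
  queue [47] -> pop 47, enqueue [30, 48], visited so far: [47]
  queue [30, 48] -> pop 30, enqueue [6, 34], visited so far: [47, 30]
  queue [48, 6, 34] -> pop 48, enqueue [none], visited so far: [47, 30, 48]
  queue [6, 34] -> pop 6, enqueue [3, 22], visited so far: [47, 30, 48, 6]
  queue [34, 3, 22] -> pop 34, enqueue [none], visited so far: [47, 30, 48, 6, 34]
  queue [3, 22] -> pop 3, enqueue [none], visited so far: [47, 30, 48, 6, 34, 3]
  queue [22] -> pop 22, enqueue [13, 28], visited so far: [47, 30, 48, 6, 34, 3, 22]
  queue [13, 28] -> pop 13, enqueue [none], visited so far: [47, 30, 48, 6, 34, 3, 22, 13]
  queue [28] -> pop 28, enqueue [none], visited so far: [47, 30, 48, 6, 34, 3, 22, 13, 28]
Result: [47, 30, 48, 6, 34, 3, 22, 13, 28]


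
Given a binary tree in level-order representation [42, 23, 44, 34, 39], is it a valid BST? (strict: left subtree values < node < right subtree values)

Level-order array: [42, 23, 44, 34, 39]
Validate using subtree bounds (lo, hi): at each node, require lo < value < hi,
then recurse left with hi=value and right with lo=value.
Preorder trace (stopping at first violation):
  at node 42 with bounds (-inf, +inf): OK
  at node 23 with bounds (-inf, 42): OK
  at node 34 with bounds (-inf, 23): VIOLATION
Node 34 violates its bound: not (-inf < 34 < 23).
Result: Not a valid BST


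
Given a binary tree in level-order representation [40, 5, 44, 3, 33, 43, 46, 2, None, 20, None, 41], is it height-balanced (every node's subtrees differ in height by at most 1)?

Tree (level-order array): [40, 5, 44, 3, 33, 43, 46, 2, None, 20, None, 41]
Definition: a tree is height-balanced if, at every node, |h(left) - h(right)| <= 1 (empty subtree has height -1).
Bottom-up per-node check:
  node 2: h_left=-1, h_right=-1, diff=0 [OK], height=0
  node 3: h_left=0, h_right=-1, diff=1 [OK], height=1
  node 20: h_left=-1, h_right=-1, diff=0 [OK], height=0
  node 33: h_left=0, h_right=-1, diff=1 [OK], height=1
  node 5: h_left=1, h_right=1, diff=0 [OK], height=2
  node 41: h_left=-1, h_right=-1, diff=0 [OK], height=0
  node 43: h_left=0, h_right=-1, diff=1 [OK], height=1
  node 46: h_left=-1, h_right=-1, diff=0 [OK], height=0
  node 44: h_left=1, h_right=0, diff=1 [OK], height=2
  node 40: h_left=2, h_right=2, diff=0 [OK], height=3
All nodes satisfy the balance condition.
Result: Balanced


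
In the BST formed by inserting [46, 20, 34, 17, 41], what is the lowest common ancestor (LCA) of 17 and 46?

Tree insertion order: [46, 20, 34, 17, 41]
Tree (level-order array): [46, 20, None, 17, 34, None, None, None, 41]
In a BST, the LCA of p=17, q=46 is the first node v on the
root-to-leaf path with p <= v <= q (go left if both < v, right if both > v).
Walk from root:
  at 46: 17 <= 46 <= 46, this is the LCA
LCA = 46


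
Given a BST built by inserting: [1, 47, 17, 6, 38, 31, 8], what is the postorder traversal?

Tree insertion order: [1, 47, 17, 6, 38, 31, 8]
Tree (level-order array): [1, None, 47, 17, None, 6, 38, None, 8, 31]
Postorder traversal: [8, 6, 31, 38, 17, 47, 1]


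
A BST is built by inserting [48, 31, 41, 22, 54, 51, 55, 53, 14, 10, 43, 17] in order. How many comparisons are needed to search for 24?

Search path for 24: 48 -> 31 -> 22
Found: False
Comparisons: 3


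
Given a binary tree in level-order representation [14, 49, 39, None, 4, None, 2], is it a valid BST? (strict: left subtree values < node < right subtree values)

Level-order array: [14, 49, 39, None, 4, None, 2]
Validate using subtree bounds (lo, hi): at each node, require lo < value < hi,
then recurse left with hi=value and right with lo=value.
Preorder trace (stopping at first violation):
  at node 14 with bounds (-inf, +inf): OK
  at node 49 with bounds (-inf, 14): VIOLATION
Node 49 violates its bound: not (-inf < 49 < 14).
Result: Not a valid BST
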